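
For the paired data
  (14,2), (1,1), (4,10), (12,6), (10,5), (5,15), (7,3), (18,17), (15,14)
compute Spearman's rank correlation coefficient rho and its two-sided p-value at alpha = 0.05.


Step 1: Rank x and y separately (midranks; no ties here).
rank(x): 14->7, 1->1, 4->2, 12->6, 10->5, 5->3, 7->4, 18->9, 15->8
rank(y): 2->2, 1->1, 10->6, 6->5, 5->4, 15->8, 3->3, 17->9, 14->7
Step 2: d_i = R_x(i) - R_y(i); compute d_i^2.
  (7-2)^2=25, (1-1)^2=0, (2-6)^2=16, (6-5)^2=1, (5-4)^2=1, (3-8)^2=25, (4-3)^2=1, (9-9)^2=0, (8-7)^2=1
sum(d^2) = 70.
Step 3: rho = 1 - 6*70 / (9*(9^2 - 1)) = 1 - 420/720 = 0.416667.
Step 4: Under H0, t = rho * sqrt((n-2)/(1-rho^2)) = 1.2127 ~ t(7).
Step 5: Two-sided p-value from the t-distribution with 7 df = 0.264586.
Step 6: alpha = 0.05. fail to reject H0.

rho = 0.4167, p = 0.264586, fail to reject H0 at alpha = 0.05.


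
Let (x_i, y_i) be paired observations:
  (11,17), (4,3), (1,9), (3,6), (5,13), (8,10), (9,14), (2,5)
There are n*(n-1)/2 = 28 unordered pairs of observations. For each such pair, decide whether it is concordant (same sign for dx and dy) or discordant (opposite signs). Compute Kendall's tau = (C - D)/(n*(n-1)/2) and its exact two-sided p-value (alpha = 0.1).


Step 1: Enumerate the 28 unordered pairs (i,j) with i<j and classify each by sign(x_j-x_i) * sign(y_j-y_i).
  (1,2):dx=-7,dy=-14->C; (1,3):dx=-10,dy=-8->C; (1,4):dx=-8,dy=-11->C; (1,5):dx=-6,dy=-4->C
  (1,6):dx=-3,dy=-7->C; (1,7):dx=-2,dy=-3->C; (1,8):dx=-9,dy=-12->C; (2,3):dx=-3,dy=+6->D
  (2,4):dx=-1,dy=+3->D; (2,5):dx=+1,dy=+10->C; (2,6):dx=+4,dy=+7->C; (2,7):dx=+5,dy=+11->C
  (2,8):dx=-2,dy=+2->D; (3,4):dx=+2,dy=-3->D; (3,5):dx=+4,dy=+4->C; (3,6):dx=+7,dy=+1->C
  (3,7):dx=+8,dy=+5->C; (3,8):dx=+1,dy=-4->D; (4,5):dx=+2,dy=+7->C; (4,6):dx=+5,dy=+4->C
  (4,7):dx=+6,dy=+8->C; (4,8):dx=-1,dy=-1->C; (5,6):dx=+3,dy=-3->D; (5,7):dx=+4,dy=+1->C
  (5,8):dx=-3,dy=-8->C; (6,7):dx=+1,dy=+4->C; (6,8):dx=-6,dy=-5->C; (7,8):dx=-7,dy=-9->C
Step 2: C = 22, D = 6, total pairs = 28.
Step 3: tau = (C - D)/(n(n-1)/2) = (22 - 6)/28 = 0.571429.
Step 4: Exact two-sided p-value (enumerate n! = 40320 permutations of y under H0): p = 0.061012.
Step 5: alpha = 0.1. reject H0.

tau_b = 0.5714 (C=22, D=6), p = 0.061012, reject H0.


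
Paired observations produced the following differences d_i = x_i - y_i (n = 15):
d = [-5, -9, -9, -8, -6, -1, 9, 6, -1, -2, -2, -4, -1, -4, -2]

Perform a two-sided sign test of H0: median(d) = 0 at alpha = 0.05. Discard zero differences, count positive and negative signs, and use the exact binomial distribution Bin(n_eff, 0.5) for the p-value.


Step 1: Discard zero differences. Original n = 15; n_eff = number of nonzero differences = 15.
Nonzero differences (with sign): -5, -9, -9, -8, -6, -1, +9, +6, -1, -2, -2, -4, -1, -4, -2
Step 2: Count signs: positive = 2, negative = 13.
Step 3: Under H0: P(positive) = 0.5, so the number of positives S ~ Bin(15, 0.5).
Step 4: Two-sided exact p-value = sum of Bin(15,0.5) probabilities at or below the observed probability = 0.007385.
Step 5: alpha = 0.05. reject H0.

n_eff = 15, pos = 2, neg = 13, p = 0.007385, reject H0.


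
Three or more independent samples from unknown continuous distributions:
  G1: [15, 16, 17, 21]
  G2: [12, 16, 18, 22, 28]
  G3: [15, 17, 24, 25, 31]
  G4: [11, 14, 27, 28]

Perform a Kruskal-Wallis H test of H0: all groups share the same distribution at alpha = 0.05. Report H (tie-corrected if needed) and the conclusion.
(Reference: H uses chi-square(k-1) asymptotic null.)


Step 1: Combine all N = 18 observations and assign midranks.
sorted (value, group, rank): (11,G4,1), (12,G2,2), (14,G4,3), (15,G1,4.5), (15,G3,4.5), (16,G1,6.5), (16,G2,6.5), (17,G1,8.5), (17,G3,8.5), (18,G2,10), (21,G1,11), (22,G2,12), (24,G3,13), (25,G3,14), (27,G4,15), (28,G2,16.5), (28,G4,16.5), (31,G3,18)
Step 2: Sum ranks within each group.
R_1 = 30.5 (n_1 = 4)
R_2 = 47 (n_2 = 5)
R_3 = 58 (n_3 = 5)
R_4 = 35.5 (n_4 = 4)
Step 3: H = 12/(N(N+1)) * sum(R_i^2/n_i) - 3(N+1)
     = 12/(18*19) * (30.5^2/4 + 47^2/5 + 58^2/5 + 35.5^2/4) - 3*19
     = 0.035088 * 1662.22 - 57
     = 1.323684.
Step 4: Ties present; correction factor C = 1 - 24/(18^3 - 18) = 0.995872. Corrected H = 1.323684 / 0.995872 = 1.329171.
Step 5: Under H0, H ~ chi^2(3); p-value = 0.722218.
Step 6: alpha = 0.05. fail to reject H0.

H = 1.3292, df = 3, p = 0.722218, fail to reject H0.


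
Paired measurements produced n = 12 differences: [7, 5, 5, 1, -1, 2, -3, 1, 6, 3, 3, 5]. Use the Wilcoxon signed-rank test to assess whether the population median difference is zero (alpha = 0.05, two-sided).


Step 1: Drop any zero differences (none here) and take |d_i|.
|d| = [7, 5, 5, 1, 1, 2, 3, 1, 6, 3, 3, 5]
Step 2: Midrank |d_i| (ties get averaged ranks).
ranks: |7|->12, |5|->9, |5|->9, |1|->2, |1|->2, |2|->4, |3|->6, |1|->2, |6|->11, |3|->6, |3|->6, |5|->9
Step 3: Attach original signs; sum ranks with positive sign and with negative sign.
W+ = 12 + 9 + 9 + 2 + 4 + 2 + 11 + 6 + 6 + 9 = 70
W- = 2 + 6 = 8
(Check: W+ + W- = 78 should equal n(n+1)/2 = 78.)
Step 4: Test statistic W = min(W+, W-) = 8.
Step 5: Ties in |d|, so use the tie-corrected normal approximation.
        E[W] = n(n+1)/4 = 12*13/4 = 39.
        Tie groups: |d|=1 (t=3), |d|=3 (t=3), |d|=5 (t=3); sum(t^3 - t) = 72.
        Var[W] = n(n+1)(2n+1)/24 - sum(t^3-t)/48 = 3900/24 - 72/48 = 161.
        z = (W - E[W]) / sqrt(Var[W]) = (8 - 39) / 12.6886 = -2.4431.
        Two-sided p = 2*Phi(z) = 0.014560.
Step 6: alpha = 0.05. reject H0.

W+ = 70, W- = 8, W = min = 8, p = 0.014560, reject H0.


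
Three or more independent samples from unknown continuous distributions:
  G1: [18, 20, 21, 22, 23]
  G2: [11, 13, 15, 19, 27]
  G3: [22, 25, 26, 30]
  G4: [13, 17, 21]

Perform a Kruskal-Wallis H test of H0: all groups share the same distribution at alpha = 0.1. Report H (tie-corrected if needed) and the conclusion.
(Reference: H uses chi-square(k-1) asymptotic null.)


Step 1: Combine all N = 17 observations and assign midranks.
sorted (value, group, rank): (11,G2,1), (13,G2,2.5), (13,G4,2.5), (15,G2,4), (17,G4,5), (18,G1,6), (19,G2,7), (20,G1,8), (21,G1,9.5), (21,G4,9.5), (22,G1,11.5), (22,G3,11.5), (23,G1,13), (25,G3,14), (26,G3,15), (27,G2,16), (30,G3,17)
Step 2: Sum ranks within each group.
R_1 = 48 (n_1 = 5)
R_2 = 30.5 (n_2 = 5)
R_3 = 57.5 (n_3 = 4)
R_4 = 17 (n_4 = 3)
Step 3: H = 12/(N(N+1)) * sum(R_i^2/n_i) - 3(N+1)
     = 12/(17*18) * (48^2/5 + 30.5^2/5 + 57.5^2/4 + 17^2/3) - 3*18
     = 0.039216 * 1569.75 - 54
     = 7.558660.
Step 4: Ties present; correction factor C = 1 - 18/(17^3 - 17) = 0.996324. Corrected H = 7.558660 / 0.996324 = 7.586552.
Step 5: Under H0, H ~ chi^2(3); p-value = 0.055376.
Step 6: alpha = 0.1. reject H0.

H = 7.5866, df = 3, p = 0.055376, reject H0.


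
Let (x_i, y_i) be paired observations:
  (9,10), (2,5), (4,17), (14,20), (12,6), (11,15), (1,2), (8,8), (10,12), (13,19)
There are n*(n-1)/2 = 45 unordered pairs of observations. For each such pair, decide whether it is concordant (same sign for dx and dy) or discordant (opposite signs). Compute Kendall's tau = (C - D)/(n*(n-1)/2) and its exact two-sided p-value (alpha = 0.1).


Step 1: Enumerate the 45 unordered pairs (i,j) with i<j and classify each by sign(x_j-x_i) * sign(y_j-y_i).
  (1,2):dx=-7,dy=-5->C; (1,3):dx=-5,dy=+7->D; (1,4):dx=+5,dy=+10->C; (1,5):dx=+3,dy=-4->D
  (1,6):dx=+2,dy=+5->C; (1,7):dx=-8,dy=-8->C; (1,8):dx=-1,dy=-2->C; (1,9):dx=+1,dy=+2->C
  (1,10):dx=+4,dy=+9->C; (2,3):dx=+2,dy=+12->C; (2,4):dx=+12,dy=+15->C; (2,5):dx=+10,dy=+1->C
  (2,6):dx=+9,dy=+10->C; (2,7):dx=-1,dy=-3->C; (2,8):dx=+6,dy=+3->C; (2,9):dx=+8,dy=+7->C
  (2,10):dx=+11,dy=+14->C; (3,4):dx=+10,dy=+3->C; (3,5):dx=+8,dy=-11->D; (3,6):dx=+7,dy=-2->D
  (3,7):dx=-3,dy=-15->C; (3,8):dx=+4,dy=-9->D; (3,9):dx=+6,dy=-5->D; (3,10):dx=+9,dy=+2->C
  (4,5):dx=-2,dy=-14->C; (4,6):dx=-3,dy=-5->C; (4,7):dx=-13,dy=-18->C; (4,8):dx=-6,dy=-12->C
  (4,9):dx=-4,dy=-8->C; (4,10):dx=-1,dy=-1->C; (5,6):dx=-1,dy=+9->D; (5,7):dx=-11,dy=-4->C
  (5,8):dx=-4,dy=+2->D; (5,9):dx=-2,dy=+6->D; (5,10):dx=+1,dy=+13->C; (6,7):dx=-10,dy=-13->C
  (6,8):dx=-3,dy=-7->C; (6,9):dx=-1,dy=-3->C; (6,10):dx=+2,dy=+4->C; (7,8):dx=+7,dy=+6->C
  (7,9):dx=+9,dy=+10->C; (7,10):dx=+12,dy=+17->C; (8,9):dx=+2,dy=+4->C; (8,10):dx=+5,dy=+11->C
  (9,10):dx=+3,dy=+7->C
Step 2: C = 36, D = 9, total pairs = 45.
Step 3: tau = (C - D)/(n(n-1)/2) = (36 - 9)/45 = 0.600000.
Step 4: Exact two-sided p-value (enumerate n! = 3628800 permutations of y under H0): p = 0.016666.
Step 5: alpha = 0.1. reject H0.

tau_b = 0.6000 (C=36, D=9), p = 0.016666, reject H0.


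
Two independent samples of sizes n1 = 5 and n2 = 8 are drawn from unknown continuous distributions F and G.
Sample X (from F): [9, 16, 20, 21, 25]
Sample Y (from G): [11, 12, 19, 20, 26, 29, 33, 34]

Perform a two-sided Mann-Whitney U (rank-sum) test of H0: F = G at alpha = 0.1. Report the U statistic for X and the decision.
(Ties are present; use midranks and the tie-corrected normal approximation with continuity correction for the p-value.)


Step 1: Combine and sort all 13 observations; assign midranks.
sorted (value, group): (9,X), (11,Y), (12,Y), (16,X), (19,Y), (20,X), (20,Y), (21,X), (25,X), (26,Y), (29,Y), (33,Y), (34,Y)
ranks: 9->1, 11->2, 12->3, 16->4, 19->5, 20->6.5, 20->6.5, 21->8, 25->9, 26->10, 29->11, 33->12, 34->13
Step 2: Rank sum for X: R1 = 1 + 4 + 6.5 + 8 + 9 = 28.5.
Step 3: U_X = R1 - n1(n1+1)/2 = 28.5 - 5*6/2 = 28.5 - 15 = 13.5.
       U_Y = n1*n2 - U_X = 40 - 13.5 = 26.5.
Step 4: Ties are present, so use the tie-corrected normal approximation (with continuity correction) for the p-value.
Step 5: p-value = 0.379120; compare to alpha = 0.1. fail to reject H0.

U_X = 13.5, p = 0.379120, fail to reject H0 at alpha = 0.1.


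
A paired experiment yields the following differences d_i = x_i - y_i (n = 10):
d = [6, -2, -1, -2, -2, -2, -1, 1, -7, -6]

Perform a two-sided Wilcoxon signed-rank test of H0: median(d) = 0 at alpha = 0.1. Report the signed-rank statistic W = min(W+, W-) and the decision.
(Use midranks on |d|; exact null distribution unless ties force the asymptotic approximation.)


Step 1: Drop any zero differences (none here) and take |d_i|.
|d| = [6, 2, 1, 2, 2, 2, 1, 1, 7, 6]
Step 2: Midrank |d_i| (ties get averaged ranks).
ranks: |6|->8.5, |2|->5.5, |1|->2, |2|->5.5, |2|->5.5, |2|->5.5, |1|->2, |1|->2, |7|->10, |6|->8.5
Step 3: Attach original signs; sum ranks with positive sign and with negative sign.
W+ = 8.5 + 2 = 10.5
W- = 5.5 + 2 + 5.5 + 5.5 + 5.5 + 2 + 10 + 8.5 = 44.5
(Check: W+ + W- = 55 should equal n(n+1)/2 = 55.)
Step 4: Test statistic W = min(W+, W-) = 10.5.
Step 5: Ties in |d|, so use the tie-corrected normal approximation.
        E[W] = n(n+1)/4 = 10*11/4 = 27.5.
        Tie groups: |d|=1 (t=3), |d|=2 (t=4), |d|=6 (t=2); sum(t^3 - t) = 90.
        Var[W] = n(n+1)(2n+1)/24 - sum(t^3-t)/48 = 2310/24 - 90/48 = 94.375.
        z = (W - E[W]) / sqrt(Var[W]) = (10.5 - 27.5) / 9.7147 = -1.7499.
        Two-sided p = 2*Phi(z) = 0.080131.
Step 6: alpha = 0.1. reject H0.

W+ = 10.5, W- = 44.5, W = min = 10.5, p = 0.080131, reject H0.


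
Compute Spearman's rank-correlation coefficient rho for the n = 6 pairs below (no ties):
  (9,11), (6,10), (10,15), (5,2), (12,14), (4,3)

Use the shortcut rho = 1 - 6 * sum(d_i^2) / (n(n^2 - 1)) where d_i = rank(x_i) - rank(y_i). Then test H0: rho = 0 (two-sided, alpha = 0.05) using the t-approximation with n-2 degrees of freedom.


Step 1: Rank x and y separately (midranks; no ties here).
rank(x): 9->4, 6->3, 10->5, 5->2, 12->6, 4->1
rank(y): 11->4, 10->3, 15->6, 2->1, 14->5, 3->2
Step 2: d_i = R_x(i) - R_y(i); compute d_i^2.
  (4-4)^2=0, (3-3)^2=0, (5-6)^2=1, (2-1)^2=1, (6-5)^2=1, (1-2)^2=1
sum(d^2) = 4.
Step 3: rho = 1 - 6*4 / (6*(6^2 - 1)) = 1 - 24/210 = 0.885714.
Step 4: Under H0, t = rho * sqrt((n-2)/(1-rho^2)) = 3.8158 ~ t(4).
Step 5: Two-sided p-value from the t-distribution with 4 df = 0.018845.
Step 6: alpha = 0.05. reject H0.

rho = 0.8857, p = 0.018845, reject H0 at alpha = 0.05.


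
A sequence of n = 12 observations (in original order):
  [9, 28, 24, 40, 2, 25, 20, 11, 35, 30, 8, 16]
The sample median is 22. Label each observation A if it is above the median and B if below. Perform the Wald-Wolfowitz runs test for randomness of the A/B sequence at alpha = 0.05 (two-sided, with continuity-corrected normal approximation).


Step 1: Compute median = 22; label A = above, B = below.
Labels in order: BAAABABBAABB  (n_A = 6, n_B = 6)
Step 2: Count runs R = 7.
Step 3: Under H0 (random ordering), E[R] = 2*n_A*n_B/(n_A+n_B) + 1 = 2*6*6/12 + 1 = 7.0000.
        Var[R] = 2*n_A*n_B*(2*n_A*n_B - n_A - n_B) / ((n_A+n_B)^2 * (n_A+n_B-1)) = 4320/1584 = 2.7273.
        SD[R] = 1.6514.
Step 4: R = E[R], so z = 0 with no continuity correction.
Step 5: Two-sided p-value via normal approximation = 2*(1 - Phi(|z|)) = 1.000000.
Step 6: alpha = 0.05. fail to reject H0.

R = 7, z = 0.0000, p = 1.000000, fail to reject H0.


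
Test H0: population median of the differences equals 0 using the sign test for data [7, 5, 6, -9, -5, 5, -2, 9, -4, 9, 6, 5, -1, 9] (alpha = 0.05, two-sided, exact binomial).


Step 1: Discard zero differences. Original n = 14; n_eff = number of nonzero differences = 14.
Nonzero differences (with sign): +7, +5, +6, -9, -5, +5, -2, +9, -4, +9, +6, +5, -1, +9
Step 2: Count signs: positive = 9, negative = 5.
Step 3: Under H0: P(positive) = 0.5, so the number of positives S ~ Bin(14, 0.5).
Step 4: Two-sided exact p-value = sum of Bin(14,0.5) probabilities at or below the observed probability = 0.423950.
Step 5: alpha = 0.05. fail to reject H0.

n_eff = 14, pos = 9, neg = 5, p = 0.423950, fail to reject H0.


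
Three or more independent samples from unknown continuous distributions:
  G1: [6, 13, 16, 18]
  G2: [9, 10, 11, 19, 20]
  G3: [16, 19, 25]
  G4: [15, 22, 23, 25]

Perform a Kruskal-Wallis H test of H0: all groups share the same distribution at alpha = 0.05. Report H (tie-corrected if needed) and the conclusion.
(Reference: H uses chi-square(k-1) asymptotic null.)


Step 1: Combine all N = 16 observations and assign midranks.
sorted (value, group, rank): (6,G1,1), (9,G2,2), (10,G2,3), (11,G2,4), (13,G1,5), (15,G4,6), (16,G1,7.5), (16,G3,7.5), (18,G1,9), (19,G2,10.5), (19,G3,10.5), (20,G2,12), (22,G4,13), (23,G4,14), (25,G3,15.5), (25,G4,15.5)
Step 2: Sum ranks within each group.
R_1 = 22.5 (n_1 = 4)
R_2 = 31.5 (n_2 = 5)
R_3 = 33.5 (n_3 = 3)
R_4 = 48.5 (n_4 = 4)
Step 3: H = 12/(N(N+1)) * sum(R_i^2/n_i) - 3(N+1)
     = 12/(16*17) * (22.5^2/4 + 31.5^2/5 + 33.5^2/3 + 48.5^2/4) - 3*17
     = 0.044118 * 1287.16 - 51
     = 5.786397.
Step 4: Ties present; correction factor C = 1 - 18/(16^3 - 16) = 0.995588. Corrected H = 5.786397 / 0.995588 = 5.812038.
Step 5: Under H0, H ~ chi^2(3); p-value = 0.121122.
Step 6: alpha = 0.05. fail to reject H0.

H = 5.8120, df = 3, p = 0.121122, fail to reject H0.


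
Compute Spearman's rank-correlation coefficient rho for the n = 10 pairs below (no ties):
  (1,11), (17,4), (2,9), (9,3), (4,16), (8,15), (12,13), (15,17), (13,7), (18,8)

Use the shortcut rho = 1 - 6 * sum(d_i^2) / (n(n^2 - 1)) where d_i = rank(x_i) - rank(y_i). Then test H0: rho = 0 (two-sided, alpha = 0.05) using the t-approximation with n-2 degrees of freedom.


Step 1: Rank x and y separately (midranks; no ties here).
rank(x): 1->1, 17->9, 2->2, 9->5, 4->3, 8->4, 12->6, 15->8, 13->7, 18->10
rank(y): 11->6, 4->2, 9->5, 3->1, 16->9, 15->8, 13->7, 17->10, 7->3, 8->4
Step 2: d_i = R_x(i) - R_y(i); compute d_i^2.
  (1-6)^2=25, (9-2)^2=49, (2-5)^2=9, (5-1)^2=16, (3-9)^2=36, (4-8)^2=16, (6-7)^2=1, (8-10)^2=4, (7-3)^2=16, (10-4)^2=36
sum(d^2) = 208.
Step 3: rho = 1 - 6*208 / (10*(10^2 - 1)) = 1 - 1248/990 = -0.260606.
Step 4: Under H0, t = rho * sqrt((n-2)/(1-rho^2)) = -0.7635 ~ t(8).
Step 5: Two-sided p-value from the t-distribution with 8 df = 0.467089.
Step 6: alpha = 0.05. fail to reject H0.

rho = -0.2606, p = 0.467089, fail to reject H0 at alpha = 0.05.


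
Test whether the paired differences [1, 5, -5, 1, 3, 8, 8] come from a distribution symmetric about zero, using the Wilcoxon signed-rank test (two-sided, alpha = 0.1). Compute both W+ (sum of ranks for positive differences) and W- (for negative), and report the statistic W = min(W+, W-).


Step 1: Drop any zero differences (none here) and take |d_i|.
|d| = [1, 5, 5, 1, 3, 8, 8]
Step 2: Midrank |d_i| (ties get averaged ranks).
ranks: |1|->1.5, |5|->4.5, |5|->4.5, |1|->1.5, |3|->3, |8|->6.5, |8|->6.5
Step 3: Attach original signs; sum ranks with positive sign and with negative sign.
W+ = 1.5 + 4.5 + 1.5 + 3 + 6.5 + 6.5 = 23.5
W- = 4.5 = 4.5
(Check: W+ + W- = 28 should equal n(n+1)/2 = 28.)
Step 4: Test statistic W = min(W+, W-) = 4.5.
Step 5: Ties in |d|, so use the tie-corrected normal approximation.
        E[W] = n(n+1)/4 = 7*8/4 = 14.
        Tie groups: |d|=1 (t=2), |d|=5 (t=2), |d|=8 (t=2); sum(t^3 - t) = 18.
        Var[W] = n(n+1)(2n+1)/24 - sum(t^3-t)/48 = 840/24 - 18/48 = 34.625.
        z = (W - E[W]) / sqrt(Var[W]) = (4.5 - 14) / 5.8843 = -1.6145.
        Two-sided p = 2*Phi(z) = 0.106427.
Step 6: alpha = 0.1. fail to reject H0.

W+ = 23.5, W- = 4.5, W = min = 4.5, p = 0.106427, fail to reject H0.


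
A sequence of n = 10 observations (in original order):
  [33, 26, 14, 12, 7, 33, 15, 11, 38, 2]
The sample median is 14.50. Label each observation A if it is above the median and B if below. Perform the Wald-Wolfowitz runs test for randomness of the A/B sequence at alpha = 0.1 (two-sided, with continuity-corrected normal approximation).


Step 1: Compute median = 14.50; label A = above, B = below.
Labels in order: AABBBAABAB  (n_A = 5, n_B = 5)
Step 2: Count runs R = 6.
Step 3: Under H0 (random ordering), E[R] = 2*n_A*n_B/(n_A+n_B) + 1 = 2*5*5/10 + 1 = 6.0000.
        Var[R] = 2*n_A*n_B*(2*n_A*n_B - n_A - n_B) / ((n_A+n_B)^2 * (n_A+n_B-1)) = 2000/900 = 2.2222.
        SD[R] = 1.4907.
Step 4: R = E[R], so z = 0 with no continuity correction.
Step 5: Two-sided p-value via normal approximation = 2*(1 - Phi(|z|)) = 1.000000.
Step 6: alpha = 0.1. fail to reject H0.

R = 6, z = 0.0000, p = 1.000000, fail to reject H0.


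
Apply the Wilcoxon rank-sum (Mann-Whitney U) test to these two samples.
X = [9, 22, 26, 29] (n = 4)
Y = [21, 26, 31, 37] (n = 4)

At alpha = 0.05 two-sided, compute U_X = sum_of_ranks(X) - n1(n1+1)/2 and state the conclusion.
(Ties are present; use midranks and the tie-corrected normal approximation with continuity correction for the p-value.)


Step 1: Combine and sort all 8 observations; assign midranks.
sorted (value, group): (9,X), (21,Y), (22,X), (26,X), (26,Y), (29,X), (31,Y), (37,Y)
ranks: 9->1, 21->2, 22->3, 26->4.5, 26->4.5, 29->6, 31->7, 37->8
Step 2: Rank sum for X: R1 = 1 + 3 + 4.5 + 6 = 14.5.
Step 3: U_X = R1 - n1(n1+1)/2 = 14.5 - 4*5/2 = 14.5 - 10 = 4.5.
       U_Y = n1*n2 - U_X = 16 - 4.5 = 11.5.
Step 4: Ties are present, so use the tie-corrected normal approximation (with continuity correction) for the p-value.
Step 5: p-value = 0.383630; compare to alpha = 0.05. fail to reject H0.

U_X = 4.5, p = 0.383630, fail to reject H0 at alpha = 0.05.


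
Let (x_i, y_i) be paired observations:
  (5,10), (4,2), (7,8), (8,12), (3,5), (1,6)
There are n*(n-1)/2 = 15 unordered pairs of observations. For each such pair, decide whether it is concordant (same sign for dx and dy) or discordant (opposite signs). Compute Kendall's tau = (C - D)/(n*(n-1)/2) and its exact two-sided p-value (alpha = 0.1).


Step 1: Enumerate the 15 unordered pairs (i,j) with i<j and classify each by sign(x_j-x_i) * sign(y_j-y_i).
  (1,2):dx=-1,dy=-8->C; (1,3):dx=+2,dy=-2->D; (1,4):dx=+3,dy=+2->C; (1,5):dx=-2,dy=-5->C
  (1,6):dx=-4,dy=-4->C; (2,3):dx=+3,dy=+6->C; (2,4):dx=+4,dy=+10->C; (2,5):dx=-1,dy=+3->D
  (2,6):dx=-3,dy=+4->D; (3,4):dx=+1,dy=+4->C; (3,5):dx=-4,dy=-3->C; (3,6):dx=-6,dy=-2->C
  (4,5):dx=-5,dy=-7->C; (4,6):dx=-7,dy=-6->C; (5,6):dx=-2,dy=+1->D
Step 2: C = 11, D = 4, total pairs = 15.
Step 3: tau = (C - D)/(n(n-1)/2) = (11 - 4)/15 = 0.466667.
Step 4: Exact two-sided p-value (enumerate n! = 720 permutations of y under H0): p = 0.272222.
Step 5: alpha = 0.1. fail to reject H0.

tau_b = 0.4667 (C=11, D=4), p = 0.272222, fail to reject H0.


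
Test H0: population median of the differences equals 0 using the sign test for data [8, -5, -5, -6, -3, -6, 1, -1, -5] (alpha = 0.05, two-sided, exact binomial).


Step 1: Discard zero differences. Original n = 9; n_eff = number of nonzero differences = 9.
Nonzero differences (with sign): +8, -5, -5, -6, -3, -6, +1, -1, -5
Step 2: Count signs: positive = 2, negative = 7.
Step 3: Under H0: P(positive) = 0.5, so the number of positives S ~ Bin(9, 0.5).
Step 4: Two-sided exact p-value = sum of Bin(9,0.5) probabilities at or below the observed probability = 0.179688.
Step 5: alpha = 0.05. fail to reject H0.

n_eff = 9, pos = 2, neg = 7, p = 0.179688, fail to reject H0.


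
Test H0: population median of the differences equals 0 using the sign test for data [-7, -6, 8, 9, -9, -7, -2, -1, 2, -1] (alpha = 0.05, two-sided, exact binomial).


Step 1: Discard zero differences. Original n = 10; n_eff = number of nonzero differences = 10.
Nonzero differences (with sign): -7, -6, +8, +9, -9, -7, -2, -1, +2, -1
Step 2: Count signs: positive = 3, negative = 7.
Step 3: Under H0: P(positive) = 0.5, so the number of positives S ~ Bin(10, 0.5).
Step 4: Two-sided exact p-value = sum of Bin(10,0.5) probabilities at or below the observed probability = 0.343750.
Step 5: alpha = 0.05. fail to reject H0.

n_eff = 10, pos = 3, neg = 7, p = 0.343750, fail to reject H0.


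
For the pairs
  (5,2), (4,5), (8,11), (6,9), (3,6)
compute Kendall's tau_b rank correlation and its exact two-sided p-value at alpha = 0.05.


Step 1: Enumerate the 10 unordered pairs (i,j) with i<j and classify each by sign(x_j-x_i) * sign(y_j-y_i).
  (1,2):dx=-1,dy=+3->D; (1,3):dx=+3,dy=+9->C; (1,4):dx=+1,dy=+7->C; (1,5):dx=-2,dy=+4->D
  (2,3):dx=+4,dy=+6->C; (2,4):dx=+2,dy=+4->C; (2,5):dx=-1,dy=+1->D; (3,4):dx=-2,dy=-2->C
  (3,5):dx=-5,dy=-5->C; (4,5):dx=-3,dy=-3->C
Step 2: C = 7, D = 3, total pairs = 10.
Step 3: tau = (C - D)/(n(n-1)/2) = (7 - 3)/10 = 0.400000.
Step 4: Exact two-sided p-value (enumerate n! = 120 permutations of y under H0): p = 0.483333.
Step 5: alpha = 0.05. fail to reject H0.

tau_b = 0.4000 (C=7, D=3), p = 0.483333, fail to reject H0.


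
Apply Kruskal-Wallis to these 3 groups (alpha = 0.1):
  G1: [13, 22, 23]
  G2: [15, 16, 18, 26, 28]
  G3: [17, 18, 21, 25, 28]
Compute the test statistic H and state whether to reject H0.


Step 1: Combine all N = 13 observations and assign midranks.
sorted (value, group, rank): (13,G1,1), (15,G2,2), (16,G2,3), (17,G3,4), (18,G2,5.5), (18,G3,5.5), (21,G3,7), (22,G1,8), (23,G1,9), (25,G3,10), (26,G2,11), (28,G2,12.5), (28,G3,12.5)
Step 2: Sum ranks within each group.
R_1 = 18 (n_1 = 3)
R_2 = 34 (n_2 = 5)
R_3 = 39 (n_3 = 5)
Step 3: H = 12/(N(N+1)) * sum(R_i^2/n_i) - 3(N+1)
     = 12/(13*14) * (18^2/3 + 34^2/5 + 39^2/5) - 3*14
     = 0.065934 * 643.4 - 42
     = 0.421978.
Step 4: Ties present; correction factor C = 1 - 12/(13^3 - 13) = 0.994505. Corrected H = 0.421978 / 0.994505 = 0.424309.
Step 5: Under H0, H ~ chi^2(2); p-value = 0.808840.
Step 6: alpha = 0.1. fail to reject H0.

H = 0.4243, df = 2, p = 0.808840, fail to reject H0.


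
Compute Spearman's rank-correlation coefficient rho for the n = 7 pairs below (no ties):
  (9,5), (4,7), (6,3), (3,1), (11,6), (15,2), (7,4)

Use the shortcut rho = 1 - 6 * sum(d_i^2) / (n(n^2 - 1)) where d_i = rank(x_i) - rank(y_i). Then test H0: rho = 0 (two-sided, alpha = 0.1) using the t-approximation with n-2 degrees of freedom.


Step 1: Rank x and y separately (midranks; no ties here).
rank(x): 9->5, 4->2, 6->3, 3->1, 11->6, 15->7, 7->4
rank(y): 5->5, 7->7, 3->3, 1->1, 6->6, 2->2, 4->4
Step 2: d_i = R_x(i) - R_y(i); compute d_i^2.
  (5-5)^2=0, (2-7)^2=25, (3-3)^2=0, (1-1)^2=0, (6-6)^2=0, (7-2)^2=25, (4-4)^2=0
sum(d^2) = 50.
Step 3: rho = 1 - 6*50 / (7*(7^2 - 1)) = 1 - 300/336 = 0.107143.
Step 4: Under H0, t = rho * sqrt((n-2)/(1-rho^2)) = 0.2410 ~ t(5).
Step 5: Two-sided p-value from the t-distribution with 5 df = 0.819151.
Step 6: alpha = 0.1. fail to reject H0.

rho = 0.1071, p = 0.819151, fail to reject H0 at alpha = 0.1.


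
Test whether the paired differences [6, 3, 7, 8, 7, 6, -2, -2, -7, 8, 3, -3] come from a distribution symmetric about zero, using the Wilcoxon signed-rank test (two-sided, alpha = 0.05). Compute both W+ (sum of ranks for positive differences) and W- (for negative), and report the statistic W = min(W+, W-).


Step 1: Drop any zero differences (none here) and take |d_i|.
|d| = [6, 3, 7, 8, 7, 6, 2, 2, 7, 8, 3, 3]
Step 2: Midrank |d_i| (ties get averaged ranks).
ranks: |6|->6.5, |3|->4, |7|->9, |8|->11.5, |7|->9, |6|->6.5, |2|->1.5, |2|->1.5, |7|->9, |8|->11.5, |3|->4, |3|->4
Step 3: Attach original signs; sum ranks with positive sign and with negative sign.
W+ = 6.5 + 4 + 9 + 11.5 + 9 + 6.5 + 11.5 + 4 = 62
W- = 1.5 + 1.5 + 9 + 4 = 16
(Check: W+ + W- = 78 should equal n(n+1)/2 = 78.)
Step 4: Test statistic W = min(W+, W-) = 16.
Step 5: Ties in |d|, so use the tie-corrected normal approximation.
        E[W] = n(n+1)/4 = 12*13/4 = 39.
        Tie groups: |d|=2 (t=2), |d|=3 (t=3), |d|=6 (t=2), |d|=7 (t=3), |d|=8 (t=2); sum(t^3 - t) = 66.
        Var[W] = n(n+1)(2n+1)/24 - sum(t^3-t)/48 = 3900/24 - 66/48 = 161.125.
        z = (W - E[W]) / sqrt(Var[W]) = (16 - 39) / 12.6935 = -1.8120.
        Two-sided p = 2*Phi(z) = 0.069994.
Step 6: alpha = 0.05. fail to reject H0.

W+ = 62, W- = 16, W = min = 16, p = 0.069994, fail to reject H0.


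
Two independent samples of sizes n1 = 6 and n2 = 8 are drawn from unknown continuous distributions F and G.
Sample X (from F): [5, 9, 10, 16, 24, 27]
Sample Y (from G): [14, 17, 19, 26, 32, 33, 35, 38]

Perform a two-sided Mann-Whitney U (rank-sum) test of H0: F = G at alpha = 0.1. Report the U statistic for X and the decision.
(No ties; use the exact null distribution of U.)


Step 1: Combine and sort all 14 observations; assign midranks.
sorted (value, group): (5,X), (9,X), (10,X), (14,Y), (16,X), (17,Y), (19,Y), (24,X), (26,Y), (27,X), (32,Y), (33,Y), (35,Y), (38,Y)
ranks: 5->1, 9->2, 10->3, 14->4, 16->5, 17->6, 19->7, 24->8, 26->9, 27->10, 32->11, 33->12, 35->13, 38->14
Step 2: Rank sum for X: R1 = 1 + 2 + 3 + 5 + 8 + 10 = 29.
Step 3: U_X = R1 - n1(n1+1)/2 = 29 - 6*7/2 = 29 - 21 = 8.
       U_Y = n1*n2 - U_X = 48 - 8 = 40.
Step 4: No ties, so the exact null distribution of U (based on enumerating the C(14,6) = 3003 equally likely rank assignments) gives the two-sided p-value.
Step 5: p-value = 0.042624; compare to alpha = 0.1. reject H0.

U_X = 8, p = 0.042624, reject H0 at alpha = 0.1.


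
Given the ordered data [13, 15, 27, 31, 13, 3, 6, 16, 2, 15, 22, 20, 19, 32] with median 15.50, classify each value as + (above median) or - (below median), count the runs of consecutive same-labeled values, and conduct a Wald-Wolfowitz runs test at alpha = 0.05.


Step 1: Compute median = 15.50; label A = above, B = below.
Labels in order: BBAABBBABBAAAA  (n_A = 7, n_B = 7)
Step 2: Count runs R = 6.
Step 3: Under H0 (random ordering), E[R] = 2*n_A*n_B/(n_A+n_B) + 1 = 2*7*7/14 + 1 = 8.0000.
        Var[R] = 2*n_A*n_B*(2*n_A*n_B - n_A - n_B) / ((n_A+n_B)^2 * (n_A+n_B-1)) = 8232/2548 = 3.2308.
        SD[R] = 1.7974.
Step 4: Continuity-corrected z = (R + 0.5 - E[R]) / SD[R] = (6 + 0.5 - 8.0000) / 1.7974 = -0.8345.
Step 5: Two-sided p-value via normal approximation = 2*(1 - Phi(|z|)) = 0.403986.
Step 6: alpha = 0.05. fail to reject H0.

R = 6, z = -0.8345, p = 0.403986, fail to reject H0.


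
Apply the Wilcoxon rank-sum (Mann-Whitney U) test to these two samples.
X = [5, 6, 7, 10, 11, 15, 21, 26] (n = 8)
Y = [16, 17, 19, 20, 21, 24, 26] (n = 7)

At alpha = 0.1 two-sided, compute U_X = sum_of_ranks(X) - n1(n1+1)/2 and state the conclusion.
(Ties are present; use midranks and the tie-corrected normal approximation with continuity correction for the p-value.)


Step 1: Combine and sort all 15 observations; assign midranks.
sorted (value, group): (5,X), (6,X), (7,X), (10,X), (11,X), (15,X), (16,Y), (17,Y), (19,Y), (20,Y), (21,X), (21,Y), (24,Y), (26,X), (26,Y)
ranks: 5->1, 6->2, 7->3, 10->4, 11->5, 15->6, 16->7, 17->8, 19->9, 20->10, 21->11.5, 21->11.5, 24->13, 26->14.5, 26->14.5
Step 2: Rank sum for X: R1 = 1 + 2 + 3 + 4 + 5 + 6 + 11.5 + 14.5 = 47.
Step 3: U_X = R1 - n1(n1+1)/2 = 47 - 8*9/2 = 47 - 36 = 11.
       U_Y = n1*n2 - U_X = 56 - 11 = 45.
Step 4: Ties are present, so use the tie-corrected normal approximation (with continuity correction) for the p-value.
Step 5: p-value = 0.055758; compare to alpha = 0.1. reject H0.

U_X = 11, p = 0.055758, reject H0 at alpha = 0.1.


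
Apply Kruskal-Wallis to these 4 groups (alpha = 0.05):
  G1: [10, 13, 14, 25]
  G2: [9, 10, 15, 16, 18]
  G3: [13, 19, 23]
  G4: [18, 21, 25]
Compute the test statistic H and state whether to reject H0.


Step 1: Combine all N = 15 observations and assign midranks.
sorted (value, group, rank): (9,G2,1), (10,G1,2.5), (10,G2,2.5), (13,G1,4.5), (13,G3,4.5), (14,G1,6), (15,G2,7), (16,G2,8), (18,G2,9.5), (18,G4,9.5), (19,G3,11), (21,G4,12), (23,G3,13), (25,G1,14.5), (25,G4,14.5)
Step 2: Sum ranks within each group.
R_1 = 27.5 (n_1 = 4)
R_2 = 28 (n_2 = 5)
R_3 = 28.5 (n_3 = 3)
R_4 = 36 (n_4 = 3)
Step 3: H = 12/(N(N+1)) * sum(R_i^2/n_i) - 3(N+1)
     = 12/(15*16) * (27.5^2/4 + 28^2/5 + 28.5^2/3 + 36^2/3) - 3*16
     = 0.050000 * 1048.61 - 48
     = 4.430625.
Step 4: Ties present; correction factor C = 1 - 24/(15^3 - 15) = 0.992857. Corrected H = 4.430625 / 0.992857 = 4.462500.
Step 5: Under H0, H ~ chi^2(3); p-value = 0.215660.
Step 6: alpha = 0.05. fail to reject H0.

H = 4.4625, df = 3, p = 0.215660, fail to reject H0.


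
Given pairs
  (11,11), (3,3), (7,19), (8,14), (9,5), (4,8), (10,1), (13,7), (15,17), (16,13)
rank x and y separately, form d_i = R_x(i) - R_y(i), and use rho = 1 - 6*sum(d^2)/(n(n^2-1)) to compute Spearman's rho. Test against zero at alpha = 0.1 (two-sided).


Step 1: Rank x and y separately (midranks; no ties here).
rank(x): 11->7, 3->1, 7->3, 8->4, 9->5, 4->2, 10->6, 13->8, 15->9, 16->10
rank(y): 11->6, 3->2, 19->10, 14->8, 5->3, 8->5, 1->1, 7->4, 17->9, 13->7
Step 2: d_i = R_x(i) - R_y(i); compute d_i^2.
  (7-6)^2=1, (1-2)^2=1, (3-10)^2=49, (4-8)^2=16, (5-3)^2=4, (2-5)^2=9, (6-1)^2=25, (8-4)^2=16, (9-9)^2=0, (10-7)^2=9
sum(d^2) = 130.
Step 3: rho = 1 - 6*130 / (10*(10^2 - 1)) = 1 - 780/990 = 0.212121.
Step 4: Under H0, t = rho * sqrt((n-2)/(1-rho^2)) = 0.6139 ~ t(8).
Step 5: Two-sided p-value from the t-distribution with 8 df = 0.556306.
Step 6: alpha = 0.1. fail to reject H0.

rho = 0.2121, p = 0.556306, fail to reject H0 at alpha = 0.1.


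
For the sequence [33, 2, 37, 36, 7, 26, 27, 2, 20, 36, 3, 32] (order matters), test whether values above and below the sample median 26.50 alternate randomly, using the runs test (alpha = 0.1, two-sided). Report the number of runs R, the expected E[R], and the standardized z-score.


Step 1: Compute median = 26.50; label A = above, B = below.
Labels in order: ABAABBABBABA  (n_A = 6, n_B = 6)
Step 2: Count runs R = 9.
Step 3: Under H0 (random ordering), E[R] = 2*n_A*n_B/(n_A+n_B) + 1 = 2*6*6/12 + 1 = 7.0000.
        Var[R] = 2*n_A*n_B*(2*n_A*n_B - n_A - n_B) / ((n_A+n_B)^2 * (n_A+n_B-1)) = 4320/1584 = 2.7273.
        SD[R] = 1.6514.
Step 4: Continuity-corrected z = (R - 0.5 - E[R]) / SD[R] = (9 - 0.5 - 7.0000) / 1.6514 = 0.9083.
Step 5: Two-sided p-value via normal approximation = 2*(1 - Phi(|z|)) = 0.363722.
Step 6: alpha = 0.1. fail to reject H0.

R = 9, z = 0.9083, p = 0.363722, fail to reject H0.


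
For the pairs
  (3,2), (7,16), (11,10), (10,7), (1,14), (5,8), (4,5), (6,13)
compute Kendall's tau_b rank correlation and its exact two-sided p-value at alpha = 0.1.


Step 1: Enumerate the 28 unordered pairs (i,j) with i<j and classify each by sign(x_j-x_i) * sign(y_j-y_i).
  (1,2):dx=+4,dy=+14->C; (1,3):dx=+8,dy=+8->C; (1,4):dx=+7,dy=+5->C; (1,5):dx=-2,dy=+12->D
  (1,6):dx=+2,dy=+6->C; (1,7):dx=+1,dy=+3->C; (1,8):dx=+3,dy=+11->C; (2,3):dx=+4,dy=-6->D
  (2,4):dx=+3,dy=-9->D; (2,5):dx=-6,dy=-2->C; (2,6):dx=-2,dy=-8->C; (2,7):dx=-3,dy=-11->C
  (2,8):dx=-1,dy=-3->C; (3,4):dx=-1,dy=-3->C; (3,5):dx=-10,dy=+4->D; (3,6):dx=-6,dy=-2->C
  (3,7):dx=-7,dy=-5->C; (3,8):dx=-5,dy=+3->D; (4,5):dx=-9,dy=+7->D; (4,6):dx=-5,dy=+1->D
  (4,7):dx=-6,dy=-2->C; (4,8):dx=-4,dy=+6->D; (5,6):dx=+4,dy=-6->D; (5,7):dx=+3,dy=-9->D
  (5,8):dx=+5,dy=-1->D; (6,7):dx=-1,dy=-3->C; (6,8):dx=+1,dy=+5->C; (7,8):dx=+2,dy=+8->C
Step 2: C = 17, D = 11, total pairs = 28.
Step 3: tau = (C - D)/(n(n-1)/2) = (17 - 11)/28 = 0.214286.
Step 4: Exact two-sided p-value (enumerate n! = 40320 permutations of y under H0): p = 0.548413.
Step 5: alpha = 0.1. fail to reject H0.

tau_b = 0.2143 (C=17, D=11), p = 0.548413, fail to reject H0.


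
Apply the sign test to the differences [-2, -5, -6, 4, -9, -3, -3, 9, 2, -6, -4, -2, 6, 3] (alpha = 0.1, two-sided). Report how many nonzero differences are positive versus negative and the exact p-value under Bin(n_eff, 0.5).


Step 1: Discard zero differences. Original n = 14; n_eff = number of nonzero differences = 14.
Nonzero differences (with sign): -2, -5, -6, +4, -9, -3, -3, +9, +2, -6, -4, -2, +6, +3
Step 2: Count signs: positive = 5, negative = 9.
Step 3: Under H0: P(positive) = 0.5, so the number of positives S ~ Bin(14, 0.5).
Step 4: Two-sided exact p-value = sum of Bin(14,0.5) probabilities at or below the observed probability = 0.423950.
Step 5: alpha = 0.1. fail to reject H0.

n_eff = 14, pos = 5, neg = 9, p = 0.423950, fail to reject H0.


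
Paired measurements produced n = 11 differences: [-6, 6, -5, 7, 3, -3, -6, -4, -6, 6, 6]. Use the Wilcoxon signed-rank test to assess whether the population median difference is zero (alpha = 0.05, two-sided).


Step 1: Drop any zero differences (none here) and take |d_i|.
|d| = [6, 6, 5, 7, 3, 3, 6, 4, 6, 6, 6]
Step 2: Midrank |d_i| (ties get averaged ranks).
ranks: |6|->7.5, |6|->7.5, |5|->4, |7|->11, |3|->1.5, |3|->1.5, |6|->7.5, |4|->3, |6|->7.5, |6|->7.5, |6|->7.5
Step 3: Attach original signs; sum ranks with positive sign and with negative sign.
W+ = 7.5 + 11 + 1.5 + 7.5 + 7.5 = 35
W- = 7.5 + 4 + 1.5 + 7.5 + 3 + 7.5 = 31
(Check: W+ + W- = 66 should equal n(n+1)/2 = 66.)
Step 4: Test statistic W = min(W+, W-) = 31.
Step 5: Ties in |d|, so use the tie-corrected normal approximation.
        E[W] = n(n+1)/4 = 11*12/4 = 33.
        Tie groups: |d|=3 (t=2), |d|=6 (t=6); sum(t^3 - t) = 216.
        Var[W] = n(n+1)(2n+1)/24 - sum(t^3-t)/48 = 3036/24 - 216/48 = 122.
        z = (W - E[W]) / sqrt(Var[W]) = (31 - 33) / 11.0454 = -0.1811.
        Two-sided p = 2*Phi(z) = 0.856311.
Step 6: alpha = 0.05. fail to reject H0.

W+ = 35, W- = 31, W = min = 31, p = 0.856311, fail to reject H0.


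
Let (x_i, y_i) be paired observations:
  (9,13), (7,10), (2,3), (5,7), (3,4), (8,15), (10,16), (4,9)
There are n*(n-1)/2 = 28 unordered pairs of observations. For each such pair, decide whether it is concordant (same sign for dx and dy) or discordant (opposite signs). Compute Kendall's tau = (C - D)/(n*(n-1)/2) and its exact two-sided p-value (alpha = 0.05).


Step 1: Enumerate the 28 unordered pairs (i,j) with i<j and classify each by sign(x_j-x_i) * sign(y_j-y_i).
  (1,2):dx=-2,dy=-3->C; (1,3):dx=-7,dy=-10->C; (1,4):dx=-4,dy=-6->C; (1,5):dx=-6,dy=-9->C
  (1,6):dx=-1,dy=+2->D; (1,7):dx=+1,dy=+3->C; (1,8):dx=-5,dy=-4->C; (2,3):dx=-5,dy=-7->C
  (2,4):dx=-2,dy=-3->C; (2,5):dx=-4,dy=-6->C; (2,6):dx=+1,dy=+5->C; (2,7):dx=+3,dy=+6->C
  (2,8):dx=-3,dy=-1->C; (3,4):dx=+3,dy=+4->C; (3,5):dx=+1,dy=+1->C; (3,6):dx=+6,dy=+12->C
  (3,7):dx=+8,dy=+13->C; (3,8):dx=+2,dy=+6->C; (4,5):dx=-2,dy=-3->C; (4,6):dx=+3,dy=+8->C
  (4,7):dx=+5,dy=+9->C; (4,8):dx=-1,dy=+2->D; (5,6):dx=+5,dy=+11->C; (5,7):dx=+7,dy=+12->C
  (5,8):dx=+1,dy=+5->C; (6,7):dx=+2,dy=+1->C; (6,8):dx=-4,dy=-6->C; (7,8):dx=-6,dy=-7->C
Step 2: C = 26, D = 2, total pairs = 28.
Step 3: tau = (C - D)/(n(n-1)/2) = (26 - 2)/28 = 0.857143.
Step 4: Exact two-sided p-value (enumerate n! = 40320 permutations of y under H0): p = 0.001736.
Step 5: alpha = 0.05. reject H0.

tau_b = 0.8571 (C=26, D=2), p = 0.001736, reject H0.


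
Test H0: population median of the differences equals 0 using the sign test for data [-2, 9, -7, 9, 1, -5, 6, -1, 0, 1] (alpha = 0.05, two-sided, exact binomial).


Step 1: Discard zero differences. Original n = 10; n_eff = number of nonzero differences = 9.
Nonzero differences (with sign): -2, +9, -7, +9, +1, -5, +6, -1, +1
Step 2: Count signs: positive = 5, negative = 4.
Step 3: Under H0: P(positive) = 0.5, so the number of positives S ~ Bin(9, 0.5).
Step 4: Two-sided exact p-value = sum of Bin(9,0.5) probabilities at or below the observed probability = 1.000000.
Step 5: alpha = 0.05. fail to reject H0.

n_eff = 9, pos = 5, neg = 4, p = 1.000000, fail to reject H0.


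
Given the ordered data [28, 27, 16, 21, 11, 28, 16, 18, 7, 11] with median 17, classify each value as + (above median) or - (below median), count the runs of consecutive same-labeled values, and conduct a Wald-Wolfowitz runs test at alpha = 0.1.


Step 1: Compute median = 17; label A = above, B = below.
Labels in order: AABABABABB  (n_A = 5, n_B = 5)
Step 2: Count runs R = 8.
Step 3: Under H0 (random ordering), E[R] = 2*n_A*n_B/(n_A+n_B) + 1 = 2*5*5/10 + 1 = 6.0000.
        Var[R] = 2*n_A*n_B*(2*n_A*n_B - n_A - n_B) / ((n_A+n_B)^2 * (n_A+n_B-1)) = 2000/900 = 2.2222.
        SD[R] = 1.4907.
Step 4: Continuity-corrected z = (R - 0.5 - E[R]) / SD[R] = (8 - 0.5 - 6.0000) / 1.4907 = 1.0062.
Step 5: Two-sided p-value via normal approximation = 2*(1 - Phi(|z|)) = 0.314305.
Step 6: alpha = 0.1. fail to reject H0.

R = 8, z = 1.0062, p = 0.314305, fail to reject H0.


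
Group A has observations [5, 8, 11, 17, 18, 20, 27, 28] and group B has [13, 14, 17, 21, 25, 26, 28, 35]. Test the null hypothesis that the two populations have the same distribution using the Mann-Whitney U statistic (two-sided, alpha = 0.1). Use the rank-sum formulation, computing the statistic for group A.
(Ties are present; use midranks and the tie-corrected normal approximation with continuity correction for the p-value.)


Step 1: Combine and sort all 16 observations; assign midranks.
sorted (value, group): (5,X), (8,X), (11,X), (13,Y), (14,Y), (17,X), (17,Y), (18,X), (20,X), (21,Y), (25,Y), (26,Y), (27,X), (28,X), (28,Y), (35,Y)
ranks: 5->1, 8->2, 11->3, 13->4, 14->5, 17->6.5, 17->6.5, 18->8, 20->9, 21->10, 25->11, 26->12, 27->13, 28->14.5, 28->14.5, 35->16
Step 2: Rank sum for X: R1 = 1 + 2 + 3 + 6.5 + 8 + 9 + 13 + 14.5 = 57.
Step 3: U_X = R1 - n1(n1+1)/2 = 57 - 8*9/2 = 57 - 36 = 21.
       U_Y = n1*n2 - U_X = 64 - 21 = 43.
Step 4: Ties are present, so use the tie-corrected normal approximation (with continuity correction) for the p-value.
Step 5: p-value = 0.269443; compare to alpha = 0.1. fail to reject H0.

U_X = 21, p = 0.269443, fail to reject H0 at alpha = 0.1.


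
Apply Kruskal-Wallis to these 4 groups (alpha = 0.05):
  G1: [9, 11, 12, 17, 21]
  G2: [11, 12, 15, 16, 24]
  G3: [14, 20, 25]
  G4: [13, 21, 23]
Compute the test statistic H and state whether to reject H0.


Step 1: Combine all N = 16 observations and assign midranks.
sorted (value, group, rank): (9,G1,1), (11,G1,2.5), (11,G2,2.5), (12,G1,4.5), (12,G2,4.5), (13,G4,6), (14,G3,7), (15,G2,8), (16,G2,9), (17,G1,10), (20,G3,11), (21,G1,12.5), (21,G4,12.5), (23,G4,14), (24,G2,15), (25,G3,16)
Step 2: Sum ranks within each group.
R_1 = 30.5 (n_1 = 5)
R_2 = 39 (n_2 = 5)
R_3 = 34 (n_3 = 3)
R_4 = 32.5 (n_4 = 3)
Step 3: H = 12/(N(N+1)) * sum(R_i^2/n_i) - 3(N+1)
     = 12/(16*17) * (30.5^2/5 + 39^2/5 + 34^2/3 + 32.5^2/3) - 3*17
     = 0.044118 * 1227.67 - 51
     = 3.161765.
Step 4: Ties present; correction factor C = 1 - 18/(16^3 - 16) = 0.995588. Corrected H = 3.161765 / 0.995588 = 3.175775.
Step 5: Under H0, H ~ chi^2(3); p-value = 0.365310.
Step 6: alpha = 0.05. fail to reject H0.

H = 3.1758, df = 3, p = 0.365310, fail to reject H0.


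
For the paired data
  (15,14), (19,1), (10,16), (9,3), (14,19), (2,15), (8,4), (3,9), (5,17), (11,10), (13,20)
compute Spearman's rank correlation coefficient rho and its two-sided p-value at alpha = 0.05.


Step 1: Rank x and y separately (midranks; no ties here).
rank(x): 15->10, 19->11, 10->6, 9->5, 14->9, 2->1, 8->4, 3->2, 5->3, 11->7, 13->8
rank(y): 14->6, 1->1, 16->8, 3->2, 19->10, 15->7, 4->3, 9->4, 17->9, 10->5, 20->11
Step 2: d_i = R_x(i) - R_y(i); compute d_i^2.
  (10-6)^2=16, (11-1)^2=100, (6-8)^2=4, (5-2)^2=9, (9-10)^2=1, (1-7)^2=36, (4-3)^2=1, (2-4)^2=4, (3-9)^2=36, (7-5)^2=4, (8-11)^2=9
sum(d^2) = 220.
Step 3: rho = 1 - 6*220 / (11*(11^2 - 1)) = 1 - 1320/1320 = 0.000000.
Step 4: Under H0, t = rho * sqrt((n-2)/(1-rho^2)) = 0.0000 ~ t(9).
Step 5: Two-sided p-value from the t-distribution with 9 df = 1.000000.
Step 6: alpha = 0.05. fail to reject H0.

rho = 0.0000, p = 1.000000, fail to reject H0 at alpha = 0.05.
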